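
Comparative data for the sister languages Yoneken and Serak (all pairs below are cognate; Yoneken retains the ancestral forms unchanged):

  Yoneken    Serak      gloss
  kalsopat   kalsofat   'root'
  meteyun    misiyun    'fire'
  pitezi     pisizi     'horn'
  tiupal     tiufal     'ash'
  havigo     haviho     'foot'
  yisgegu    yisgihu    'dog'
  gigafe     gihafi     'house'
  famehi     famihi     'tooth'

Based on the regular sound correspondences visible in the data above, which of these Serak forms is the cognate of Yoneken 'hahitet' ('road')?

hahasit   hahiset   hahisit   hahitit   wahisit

meteyun ~ misiyun, pitezi ~ pisizi — Yoneken t corresponds to Serak s between vowels (before a front vowel).
meteyun ~ misiyun, pitezi ~ pisizi — Yoneken e corresponds to Serak i after a consonant, before a consonant other than r, m, n, p, b, f, v.
Applying these to Yoneken 'hahitet':
  hahitet → hahiset   (t→s between vowels (before a front vowel))
  hahiset → hahisit   (e→i after a consonant, before a consonant other than r, m, n, p, b, f, v)
So the Serak cognate is 'hahisit'.

hahisit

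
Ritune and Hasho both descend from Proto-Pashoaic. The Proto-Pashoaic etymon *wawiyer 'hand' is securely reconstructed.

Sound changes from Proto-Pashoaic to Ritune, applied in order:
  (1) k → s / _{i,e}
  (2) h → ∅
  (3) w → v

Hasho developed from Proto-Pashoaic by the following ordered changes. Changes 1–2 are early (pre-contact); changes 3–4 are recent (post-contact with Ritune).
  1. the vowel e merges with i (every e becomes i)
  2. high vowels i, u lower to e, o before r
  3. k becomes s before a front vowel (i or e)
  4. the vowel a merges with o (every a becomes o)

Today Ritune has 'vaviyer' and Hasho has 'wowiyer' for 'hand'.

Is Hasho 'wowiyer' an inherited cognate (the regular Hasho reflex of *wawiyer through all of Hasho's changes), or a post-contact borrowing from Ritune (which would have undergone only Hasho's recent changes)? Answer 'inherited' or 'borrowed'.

inherited

If inherited, *wawiyer would pass through all of Hasho's changes:
Hasho: *wawiyer
  wawiyer → wawiyir   [vowel merger]
  wawiyir → wawiyer   [pre-rhotic lowering]
  wawiyer (rule 3 does not apply)
  wawiyer → wowiyer   [vowel merger]
  giving Hasho wowiyer.
If borrowed from Ritune 'vaviyer' after the early changes, it would undergo only the recent ones:
  rule 3 (palatalisation): no change (vaviyer)
  rule 4 (vowel merger): vaviyer → voviyer
  ⇒ as a loan: voviyer
Hasho 'wowiyer' matches the inherited outcome exactly, so it is an inherited cognate, not a loan.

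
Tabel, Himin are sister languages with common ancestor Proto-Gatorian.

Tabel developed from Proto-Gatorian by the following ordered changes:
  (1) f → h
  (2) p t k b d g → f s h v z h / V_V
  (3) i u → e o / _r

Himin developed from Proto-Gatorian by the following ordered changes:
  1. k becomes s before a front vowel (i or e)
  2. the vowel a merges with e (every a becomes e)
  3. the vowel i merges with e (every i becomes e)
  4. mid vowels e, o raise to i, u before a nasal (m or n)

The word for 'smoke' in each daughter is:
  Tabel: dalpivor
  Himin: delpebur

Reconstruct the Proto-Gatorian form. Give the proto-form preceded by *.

Position 6: Tabel has v, Himin has b. Himin preserves b here (none of its changes turn any other segment into b), so the proto-segment is *b.
Position 5: Tabel has i, Himin has e. Tabel preserves i here (none of its changes turn any other segment into i), so the proto-segment is *i.
Position 2: Tabel has a, Himin has e. Tabel preserves a here (none of its changes turn any other segment into a), so the proto-segment is *a.
Verify the candidate proto-form against each daughter:
Tabel: start from *dalpibur.
  rule 1: no change — dalpibur
  rule 2 (intervocalic lenition): dalpibur → dalpivur
  rule 3 (pre-rhotic lowering): dalpivur → dalpivor
  ⇒ Tabel dalpivor
Himin: start from *dalpibur.
  rule 1: no change — dalpibur
  rule 2 (vowel merger): dalpibur → delpibur
  rule 3 (vowel merger): delpibur → delpebur
  rule 4: no change — delpebur
  ⇒ Himin delpebur
Only *dalpibur yields all of Tabel dalpivor, Himin delpebur.

*dalpibur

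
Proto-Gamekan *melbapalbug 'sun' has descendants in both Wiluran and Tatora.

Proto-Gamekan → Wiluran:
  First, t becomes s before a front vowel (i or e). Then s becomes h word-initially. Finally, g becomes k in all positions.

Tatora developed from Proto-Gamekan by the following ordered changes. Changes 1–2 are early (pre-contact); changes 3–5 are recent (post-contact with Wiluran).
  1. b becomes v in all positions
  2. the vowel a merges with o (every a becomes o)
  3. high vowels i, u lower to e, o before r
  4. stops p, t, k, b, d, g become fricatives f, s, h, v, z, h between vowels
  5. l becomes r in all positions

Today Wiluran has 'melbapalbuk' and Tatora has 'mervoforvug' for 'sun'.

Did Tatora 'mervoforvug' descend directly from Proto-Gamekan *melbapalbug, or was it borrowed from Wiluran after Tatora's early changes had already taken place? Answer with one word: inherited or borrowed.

If inherited, *melbapalbug would pass through all of Tatora's changes:
Tatora: *melbapalbug
  melbapalbug → melvapalvug   [unconditioned shift]
  melvapalvug → melvopolvug   [vowel merger]
  melvopolvug (rule 3 does not apply)
  melvopolvug → melvofolvug   [intervocalic lenition]
  melvofolvug → mervoforvug   [unconditioned shift]
  giving Tatora mervoforvug.
If borrowed from Wiluran 'melbapalbuk' after the early changes, it would undergo only the recent ones:
  rule 3 (pre-rhotic lowering): no change (melbapalbuk)
  rule 4 (intervocalic lenition): melbapalbuk → melbafalbuk
  rule 5 (unconditioned shift): melbafalbuk → merbafarbuk
  ⇒ as a loan: merbafarbuk
Tatora 'mervoforvug' matches the inherited outcome exactly, so it is an inherited cognate, not a loan.

inherited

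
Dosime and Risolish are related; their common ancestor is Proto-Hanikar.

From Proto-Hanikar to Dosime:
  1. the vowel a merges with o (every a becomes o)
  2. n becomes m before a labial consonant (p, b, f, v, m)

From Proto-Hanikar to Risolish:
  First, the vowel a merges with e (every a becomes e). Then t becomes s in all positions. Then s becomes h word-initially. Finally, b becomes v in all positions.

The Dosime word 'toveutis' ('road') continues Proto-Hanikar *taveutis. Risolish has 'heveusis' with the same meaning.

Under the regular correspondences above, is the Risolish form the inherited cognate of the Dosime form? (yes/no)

yes

Derive the expected Risolish reflex of *taveutis:
Risolish: *taveutis > teveutis > seveusis > heveusis  (by vowel merger, unconditioned shift, debuccalisation)
Risolish 'heveusis' matches the regular reflex exactly, so the pair is cognate.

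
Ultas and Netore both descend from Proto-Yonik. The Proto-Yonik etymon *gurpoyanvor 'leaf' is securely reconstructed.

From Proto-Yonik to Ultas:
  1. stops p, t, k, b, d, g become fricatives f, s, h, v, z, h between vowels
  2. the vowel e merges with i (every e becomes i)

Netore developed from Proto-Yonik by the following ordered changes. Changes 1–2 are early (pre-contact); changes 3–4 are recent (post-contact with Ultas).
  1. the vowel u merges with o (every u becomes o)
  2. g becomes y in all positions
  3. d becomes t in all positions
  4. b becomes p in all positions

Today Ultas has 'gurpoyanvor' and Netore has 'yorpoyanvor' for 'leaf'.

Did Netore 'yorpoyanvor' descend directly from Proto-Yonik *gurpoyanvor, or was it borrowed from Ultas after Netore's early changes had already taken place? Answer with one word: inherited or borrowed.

inherited

If inherited, *gurpoyanvor would pass through all of Netore's changes:
Netore: *gurpoyanvor > gorpoyanvor > yorpoyanvor  (by vowel merger, unconditioned shift)
If borrowed from Ultas 'gurpoyanvor' after the early changes, it would undergo only the recent ones:
  rule 3 (unconditioned shift): no change (gurpoyanvor)
  rule 4 (unconditioned shift): no change (gurpoyanvor)
  ⇒ as a loan: gurpoyanvor
Netore 'yorpoyanvor' matches the inherited outcome exactly, so it is an inherited cognate, not a loan.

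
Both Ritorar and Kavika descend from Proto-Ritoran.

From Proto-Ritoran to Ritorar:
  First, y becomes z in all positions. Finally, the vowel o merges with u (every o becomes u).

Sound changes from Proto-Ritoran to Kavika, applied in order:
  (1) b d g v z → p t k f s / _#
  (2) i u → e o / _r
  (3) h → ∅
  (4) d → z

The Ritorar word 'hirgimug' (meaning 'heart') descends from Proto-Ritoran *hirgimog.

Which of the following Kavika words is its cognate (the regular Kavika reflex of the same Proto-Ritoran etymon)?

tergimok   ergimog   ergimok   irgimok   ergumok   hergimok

Kavika: *hirgimog > hirgimok > hergimok > ergimok  (by final devoicing, pre-rhotic lowering, h-loss)
Only 'ergimok' matches the regular Kavika development of *hirgimog.

ergimok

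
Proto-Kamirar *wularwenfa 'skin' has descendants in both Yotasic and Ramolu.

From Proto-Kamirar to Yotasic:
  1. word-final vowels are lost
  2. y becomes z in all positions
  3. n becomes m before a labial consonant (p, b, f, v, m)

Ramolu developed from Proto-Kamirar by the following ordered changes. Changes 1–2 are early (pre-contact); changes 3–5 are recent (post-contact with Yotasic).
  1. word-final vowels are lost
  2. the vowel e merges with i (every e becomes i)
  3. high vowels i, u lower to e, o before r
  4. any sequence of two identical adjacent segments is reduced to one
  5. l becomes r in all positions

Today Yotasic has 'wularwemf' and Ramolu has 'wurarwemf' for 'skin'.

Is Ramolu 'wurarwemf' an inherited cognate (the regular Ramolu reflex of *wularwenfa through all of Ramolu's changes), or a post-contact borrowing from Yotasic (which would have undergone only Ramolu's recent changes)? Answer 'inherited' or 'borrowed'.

borrowed

If inherited, *wularwenfa would pass through all of Ramolu's changes:
Ramolu: *wularwenfa > wularwenf > wularwinf > wurarwinf  (by apocope, vowel merger, unconditioned shift)
If borrowed from Yotasic 'wularwemf' after the early changes, it would undergo only the recent ones:
  rule 3 (pre-rhotic lowering): no change (wularwemf)
  rule 4 (degemination): no change (wularwemf)
  rule 5 (unconditioned shift): wularwemf → wurarwemf
  ⇒ as a loan: wurarwemf
Ramolu 'wurarwemf' matches the loan outcome 'wurarwemf', not the inherited 'wurarwinf' — it skipped the early Ramolu changes, so it was borrowed from Yotasic.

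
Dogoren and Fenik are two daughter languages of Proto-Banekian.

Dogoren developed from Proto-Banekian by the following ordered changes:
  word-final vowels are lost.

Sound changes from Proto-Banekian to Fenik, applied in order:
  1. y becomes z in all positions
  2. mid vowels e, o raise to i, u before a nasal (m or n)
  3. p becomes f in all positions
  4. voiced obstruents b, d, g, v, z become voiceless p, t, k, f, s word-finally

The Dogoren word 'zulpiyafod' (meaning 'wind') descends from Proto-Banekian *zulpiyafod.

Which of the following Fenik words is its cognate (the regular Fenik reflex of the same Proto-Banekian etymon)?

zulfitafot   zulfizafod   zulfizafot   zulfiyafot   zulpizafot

zulfizafot

Fenik: *zulpiyafod > zulpizafod > zulfizafod > zulfizafot  (by unconditioned shift, unconditioned shift, final devoicing)
The other candidates each miss or misapply at least one Fenik change.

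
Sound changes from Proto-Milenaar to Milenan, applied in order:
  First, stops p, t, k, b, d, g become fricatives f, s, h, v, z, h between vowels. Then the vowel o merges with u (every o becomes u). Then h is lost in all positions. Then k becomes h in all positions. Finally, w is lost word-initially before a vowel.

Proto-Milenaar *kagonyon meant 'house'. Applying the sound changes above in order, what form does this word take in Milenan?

haunyun

Milenan: start from *kagonyon.
  rule 1 (intervocalic lenition): kagonyon → kahonyon
  rule 2 (vowel merger): kahonyon → kahunyun
  rule 3 (h-loss): kahunyun → kaunyun
  rule 4 (unconditioned shift): kaunyun → haunyun
  rule 5: no change — haunyun
  ⇒ Milenan haunyun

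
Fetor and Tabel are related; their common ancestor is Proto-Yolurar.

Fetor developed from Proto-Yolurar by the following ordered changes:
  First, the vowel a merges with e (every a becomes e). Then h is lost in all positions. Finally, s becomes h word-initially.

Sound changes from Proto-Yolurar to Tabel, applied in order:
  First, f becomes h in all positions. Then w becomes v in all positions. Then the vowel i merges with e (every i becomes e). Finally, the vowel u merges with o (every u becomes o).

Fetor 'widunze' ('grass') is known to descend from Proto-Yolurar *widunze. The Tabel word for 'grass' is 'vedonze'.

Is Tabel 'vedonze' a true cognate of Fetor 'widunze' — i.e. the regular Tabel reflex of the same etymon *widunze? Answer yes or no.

Derive the expected Tabel reflex of *widunze:
Tabel: *widunze
  widunze (rule 1 does not apply)
  widunze → vidunze   [unconditioned shift]
  vidunze → vedunze   [vowel merger]
  vedunze → vedonze   [vowel merger]
  giving Tabel vedonze.
Tabel 'vedonze' matches the regular reflex exactly, so the pair is cognate.

yes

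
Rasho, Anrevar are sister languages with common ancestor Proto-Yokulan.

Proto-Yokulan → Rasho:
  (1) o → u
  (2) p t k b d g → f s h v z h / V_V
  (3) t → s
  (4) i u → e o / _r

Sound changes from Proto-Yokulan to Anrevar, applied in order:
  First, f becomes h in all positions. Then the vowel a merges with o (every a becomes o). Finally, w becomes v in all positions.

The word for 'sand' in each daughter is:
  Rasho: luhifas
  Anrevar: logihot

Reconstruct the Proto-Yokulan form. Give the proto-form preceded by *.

Position 7: Rasho has s, Anrevar has t. Anrevar preserves t here (none of its changes turn any other segment into t), so the proto-segment is *t.
Position 2: Rasho has u, Anrevar has o. Taking the neighbouring segments as reconstructed: Rasho u could go back to *o or *u; Anrevar o could go back to *a or *o — the one source consistent with every daughter is *o.
Position 6: Rasho has a, Anrevar has o. Rasho preserves a here (none of its changes turn any other segment into a), so the proto-segment is *a.
This points to *logifat. Verify forward in each daughter:
Rasho: *logifat > lugifat > luhifat > luhifas  (by vowel merger, intervocalic lenition, unconditioned shift)
Anrevar: *logifat
  logifat → logihat   [unconditioned shift]
  logihat → logihot   [vowel merger]
  logihot (rule 3 does not apply)
  giving Anrevar logihot.
No other proto-form is consistent with every reflex, so the reconstruction is *logifat.

*logifat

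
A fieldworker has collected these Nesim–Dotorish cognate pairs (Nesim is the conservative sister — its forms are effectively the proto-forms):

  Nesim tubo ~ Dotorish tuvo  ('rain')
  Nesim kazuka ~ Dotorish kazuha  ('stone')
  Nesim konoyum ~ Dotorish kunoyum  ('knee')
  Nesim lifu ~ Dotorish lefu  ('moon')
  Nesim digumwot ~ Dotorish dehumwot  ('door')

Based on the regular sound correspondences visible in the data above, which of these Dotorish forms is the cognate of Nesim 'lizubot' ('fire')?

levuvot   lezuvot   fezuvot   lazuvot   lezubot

digumwot ~ dehumwot — Nesim i corresponds to Dotorish e after a consonant, before a consonant other than r, m, n, p, b, f, v.
tubo ~ tuvo — Nesim b corresponds to Dotorish v between vowels (before a back vowel).
Applying these to Nesim 'lizubot':
  lizubot → lezubot   (i→e after a consonant, before a consonant other than r, m, n, p, b, f, v)
  lezubot → lezuvot   (b→v between vowels (before a back vowel))
So the Dotorish cognate is 'lezuvot'.

lezuvot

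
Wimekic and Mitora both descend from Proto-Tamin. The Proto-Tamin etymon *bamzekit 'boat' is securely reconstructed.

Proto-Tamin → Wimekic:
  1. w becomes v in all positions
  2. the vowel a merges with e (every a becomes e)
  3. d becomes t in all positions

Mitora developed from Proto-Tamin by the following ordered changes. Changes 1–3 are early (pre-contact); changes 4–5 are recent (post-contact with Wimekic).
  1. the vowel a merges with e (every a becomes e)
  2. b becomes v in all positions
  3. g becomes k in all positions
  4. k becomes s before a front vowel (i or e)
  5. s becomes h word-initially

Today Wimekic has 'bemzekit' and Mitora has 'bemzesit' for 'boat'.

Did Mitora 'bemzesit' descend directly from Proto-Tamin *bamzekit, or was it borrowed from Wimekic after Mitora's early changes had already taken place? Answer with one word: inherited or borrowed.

If inherited, *bamzekit would pass through all of Mitora's changes:
Mitora: start from *bamzekit.
  rule 1 (vowel merger): bamzekit → bemzekit
  rule 2 (unconditioned shift): bemzekit → vemzekit
  rule 3: no change — vemzekit
  rule 4 (palatalisation): vemzekit → vemzesit
  rule 5: no change — vemzesit
  ⇒ Mitora vemzesit
If borrowed from Wimekic 'bemzekit' after the early changes, it would undergo only the recent ones:
  rule 4 (palatalisation): bemzekit → bemzesit
  rule 5 (debuccalisation): no change (bemzesit)
  ⇒ as a loan: bemzesit
Mitora 'bemzesit' matches the loan outcome 'bemzesit', not the inherited 'vemzesit' — it skipped the early Mitora changes, so it was borrowed from Wimekic.

borrowed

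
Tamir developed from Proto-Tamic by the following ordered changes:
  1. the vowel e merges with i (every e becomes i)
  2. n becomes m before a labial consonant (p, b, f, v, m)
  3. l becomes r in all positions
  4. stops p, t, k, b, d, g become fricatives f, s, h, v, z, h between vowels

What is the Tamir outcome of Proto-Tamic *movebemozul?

movivimozur

Tamir: *movebemozul
  movebemozul → movibimozul   [vowel merger]
  movibimozul (rule 2 does not apply)
  movibimozul → movibimozur   [unconditioned shift]
  movibimozur → movivimozur   [intervocalic lenition]
  giving Tamir movivimozur.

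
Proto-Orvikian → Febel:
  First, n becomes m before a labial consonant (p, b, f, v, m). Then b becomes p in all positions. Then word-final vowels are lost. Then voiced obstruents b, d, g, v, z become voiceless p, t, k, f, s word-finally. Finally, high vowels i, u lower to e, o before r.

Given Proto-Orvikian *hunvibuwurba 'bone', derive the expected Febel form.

humvipuworp

Febel: start from *hunvibuwurba.
  rule 1 (nasal place assimilation): hunvibuwurba → humvibuwurba
  rule 2 (unconditioned shift): humvibuwurba → humvipuwurpa
  rule 3 (apocope): humvipuwurpa → humvipuwurp
  rule 4: no change — humvipuwurp
  rule 5 (pre-rhotic lowering): humvipuwurp → humvipuworp
  ⇒ Febel humvipuworp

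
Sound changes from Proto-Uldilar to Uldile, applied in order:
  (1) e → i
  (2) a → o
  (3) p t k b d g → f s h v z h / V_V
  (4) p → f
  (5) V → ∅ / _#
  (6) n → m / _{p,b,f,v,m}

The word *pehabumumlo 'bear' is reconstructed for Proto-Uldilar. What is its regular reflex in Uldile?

Uldile: *pehabumumlo
  pehabumumlo → pihabumumlo   [vowel merger]
  pihabumumlo → pihobumumlo   [vowel merger]
  pihobumumlo → pihovumumlo   [intervocalic lenition]
  pihovumumlo → fihovumumlo   [unconditioned shift]
  fihovumumlo → fihovumuml   [apocope]
  fihovumuml (rule 6 does not apply)
  giving Uldile fihovumuml.

fihovumuml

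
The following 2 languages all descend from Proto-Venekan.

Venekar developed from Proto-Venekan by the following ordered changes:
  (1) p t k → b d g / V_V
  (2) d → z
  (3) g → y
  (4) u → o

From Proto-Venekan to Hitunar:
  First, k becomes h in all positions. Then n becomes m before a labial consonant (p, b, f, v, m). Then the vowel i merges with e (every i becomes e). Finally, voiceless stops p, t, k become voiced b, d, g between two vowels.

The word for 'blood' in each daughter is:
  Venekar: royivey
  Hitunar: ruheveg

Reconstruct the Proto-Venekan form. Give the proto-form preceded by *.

*rukiveg

Position 7: Venekar has y, Hitunar has g. Hitunar preserves g here (none of its changes turn any other segment into g), so the proto-segment is *g.
Position 2: Venekar has o, Hitunar has u. Hitunar preserves u here (none of its changes turn any other segment into u), so the proto-segment is *u.
Position 4: Venekar has i, Hitunar has e. Venekar preserves i here (none of its changes turn any other segment into i), so the proto-segment is *i.
Continuing position by position gives *rukiveg; check it forward:
Venekar: *rukiveg > rugiveg > ruyivey > royivey  (by intervocalic voicing, unconditioned shift, vowel merger)
Hitunar: *rukiveg
  rukiveg → ruhiveg   [unconditioned shift]
  ruhiveg (rule 2 does not apply)
  ruhiveg → ruheveg   [vowel merger]
  ruheveg (rule 4 does not apply)
  giving Hitunar ruheveg.
*rukiveg is the unique common source.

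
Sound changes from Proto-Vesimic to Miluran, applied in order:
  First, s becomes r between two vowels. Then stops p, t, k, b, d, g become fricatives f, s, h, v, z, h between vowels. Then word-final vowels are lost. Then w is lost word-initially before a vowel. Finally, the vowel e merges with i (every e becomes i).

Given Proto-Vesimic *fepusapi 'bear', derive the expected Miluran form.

Miluran: start from *fepusapi.
  rule 1 (rhotacism): fepusapi → fepurapi
  rule 2 (intervocalic lenition): fepurapi → fefurafi
  rule 3 (apocope): fefurafi → fefuraf
  rule 4: no change — fefuraf
  rule 5 (vowel merger): fefuraf → fifuraf
  ⇒ Miluran fifuraf

fifuraf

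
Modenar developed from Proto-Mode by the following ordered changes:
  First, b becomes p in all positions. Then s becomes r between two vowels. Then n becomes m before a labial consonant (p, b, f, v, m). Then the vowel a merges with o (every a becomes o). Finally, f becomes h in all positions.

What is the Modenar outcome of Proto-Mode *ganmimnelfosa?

Modenar: *ganmimnelfosa
  ganmimnelfosa (rule 1 does not apply)
  ganmimnelfosa → ganmimnelfora   [rhotacism]
  ganmimnelfora → gammimnelfora   [nasal place assimilation]
  gammimnelfora → gommimnelforo   [vowel merger]
  gommimnelforo → gommimnelhoro   [unconditioned shift]
  giving Modenar gommimnelhoro.

gommimnelhoro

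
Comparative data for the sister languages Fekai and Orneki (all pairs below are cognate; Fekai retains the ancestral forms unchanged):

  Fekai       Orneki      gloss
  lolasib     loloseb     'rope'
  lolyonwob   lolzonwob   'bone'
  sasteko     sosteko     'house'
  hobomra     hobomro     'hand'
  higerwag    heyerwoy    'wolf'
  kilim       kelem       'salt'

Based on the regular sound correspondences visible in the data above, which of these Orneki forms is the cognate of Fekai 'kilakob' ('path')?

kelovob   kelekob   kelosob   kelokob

higerwag ~ heyerwoy, kilim ~ kelem — Fekai i corresponds to Orneki e after a consonant, before a consonant other than r, m, n, p, b, f, v.
lolasib ~ loloseb, sasteko ~ sosteko — Fekai a corresponds to Orneki o after a consonant, before a consonant other than r, m, n, p, b, f, v.
Applying these to Fekai 'kilakob':
  kilakob → kelakob   (i→e after a consonant, before a consonant other than r, m, n, p, b, f, v)
  kelakob → kelokob   (a→o after a consonant, before a consonant other than r, m, n, p, b, f, v)
So the Orneki cognate is 'kelokob'.

kelokob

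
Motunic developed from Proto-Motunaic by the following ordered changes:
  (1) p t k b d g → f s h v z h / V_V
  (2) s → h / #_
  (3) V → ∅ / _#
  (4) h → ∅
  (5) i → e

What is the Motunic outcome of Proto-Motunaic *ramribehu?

Motunic: *ramribehu > ramrivehu > ramriveh > ramrive > ramreve  (by intervocalic lenition, apocope, h-loss, vowel merger)

ramreve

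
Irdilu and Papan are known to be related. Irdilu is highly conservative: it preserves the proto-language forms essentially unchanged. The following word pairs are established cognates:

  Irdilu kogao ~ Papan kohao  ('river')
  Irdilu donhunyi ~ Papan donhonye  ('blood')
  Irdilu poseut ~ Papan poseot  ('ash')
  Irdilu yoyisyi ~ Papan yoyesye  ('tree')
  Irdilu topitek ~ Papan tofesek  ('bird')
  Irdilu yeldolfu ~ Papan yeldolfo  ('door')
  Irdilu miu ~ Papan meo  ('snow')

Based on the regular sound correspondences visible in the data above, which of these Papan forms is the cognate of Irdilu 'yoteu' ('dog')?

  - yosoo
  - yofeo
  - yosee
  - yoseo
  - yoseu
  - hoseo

yoseo

topitek ~ tofesek — Irdilu t corresponds to Papan s between vowels (before a front vowel).
miu ~ meo — Irdilu u corresponds to Papan o word-finally.
Applying these to Irdilu 'yoteu':
  yoteu → yoseu   (t→s between vowels (before a front vowel))
  yoseu → yoseo   (u→o word-finally)
So the Papan cognate is 'yoseo'.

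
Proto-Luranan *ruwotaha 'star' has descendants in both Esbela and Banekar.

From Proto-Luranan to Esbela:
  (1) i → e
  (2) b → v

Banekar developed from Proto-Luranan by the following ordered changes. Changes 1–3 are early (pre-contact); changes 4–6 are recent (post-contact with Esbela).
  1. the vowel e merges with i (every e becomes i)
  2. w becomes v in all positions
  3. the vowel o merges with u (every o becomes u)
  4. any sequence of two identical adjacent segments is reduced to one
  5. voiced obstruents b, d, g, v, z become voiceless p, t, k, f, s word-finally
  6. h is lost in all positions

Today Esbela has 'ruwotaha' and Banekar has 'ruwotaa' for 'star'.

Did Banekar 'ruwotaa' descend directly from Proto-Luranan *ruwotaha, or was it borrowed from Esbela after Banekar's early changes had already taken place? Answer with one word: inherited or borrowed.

borrowed

If inherited, *ruwotaha would pass through all of Banekar's changes:
Banekar: *ruwotaha > ruvotaha > ruvutaha > ruvutaa  (by unconditioned shift, vowel merger, h-loss)
If borrowed from Esbela 'ruwotaha' after the early changes, it would undergo only the recent ones:
  rule 4 (degemination): no change (ruwotaha)
  rule 5 (final devoicing): no change (ruwotaha)
  rule 6 (h-loss): ruwotaha → ruwotaa
  ⇒ as a loan: ruwotaa
Banekar 'ruwotaa' matches the loan outcome 'ruwotaa', not the inherited 'ruvutaa' — it skipped the early Banekar changes, so it was borrowed from Esbela.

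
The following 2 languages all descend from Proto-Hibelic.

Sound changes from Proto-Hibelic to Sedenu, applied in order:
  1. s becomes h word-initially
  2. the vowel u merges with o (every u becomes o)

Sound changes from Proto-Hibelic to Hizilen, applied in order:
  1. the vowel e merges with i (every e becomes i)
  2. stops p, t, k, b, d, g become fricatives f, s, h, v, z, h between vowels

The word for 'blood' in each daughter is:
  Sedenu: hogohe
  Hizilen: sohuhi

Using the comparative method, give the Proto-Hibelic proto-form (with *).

Position 1: Sedenu has h, Hizilen has s. Taking the neighbouring segments as reconstructed: Sedenu h could go back to *s or *h; Hizilen s can only go back to *s — the one source consistent with every daughter is *s.
Position 3: Sedenu has g, Hizilen has h. Sedenu preserves g here (none of its changes turn any other segment into g), so the proto-segment is *g.
Verify the candidate proto-form against each daughter:
Sedenu: start from *soguhe.
  rule 1 (debuccalisation): soguhe → hoguhe
  rule 2 (vowel merger): hoguhe → hogohe
  ⇒ Sedenu hogohe
Hizilen: start from *soguhe.
  rule 1 (vowel merger): soguhe → soguhi
  rule 2 (intervocalic lenition): soguhi → sohuhi
  ⇒ Hizilen sohuhi
No other proto-form is consistent with every reflex, so the reconstruction is *soguhe.

*soguhe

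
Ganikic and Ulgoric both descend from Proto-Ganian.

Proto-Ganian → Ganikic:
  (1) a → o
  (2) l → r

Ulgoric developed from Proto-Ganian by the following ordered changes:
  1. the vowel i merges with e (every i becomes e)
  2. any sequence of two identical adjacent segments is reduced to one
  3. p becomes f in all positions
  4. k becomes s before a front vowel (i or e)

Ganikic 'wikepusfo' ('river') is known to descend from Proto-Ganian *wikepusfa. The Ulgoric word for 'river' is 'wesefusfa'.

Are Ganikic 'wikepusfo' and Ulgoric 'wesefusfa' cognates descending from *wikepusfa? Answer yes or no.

yes

Derive the expected Ulgoric reflex of *wikepusfa:
Ulgoric: *wikepusfa
  wikepusfa → wekepusfa   [vowel merger]
  wekepusfa (rule 2 does not apply)
  wekepusfa → wekefusfa   [unconditioned shift]
  wekefusfa → wesefusfa   [palatalisation]
  giving Ulgoric wesefusfa.
Ulgoric 'wesefusfa' matches the regular reflex exactly, so the pair is cognate.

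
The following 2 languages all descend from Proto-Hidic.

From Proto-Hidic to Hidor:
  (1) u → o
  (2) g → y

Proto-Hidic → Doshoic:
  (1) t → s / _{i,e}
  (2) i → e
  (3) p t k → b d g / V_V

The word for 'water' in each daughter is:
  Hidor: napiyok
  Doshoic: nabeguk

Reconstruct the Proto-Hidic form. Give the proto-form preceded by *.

Position 3: Hidor has p, Doshoic has b. Hidor preserves p here (none of its changes turn any other segment into p), so the proto-segment is *p.
Position 4: Hidor has i, Doshoic has e. Hidor preserves i here (none of its changes turn any other segment into i), so the proto-segment is *i.
Verify the candidate proto-form against each daughter:
Hidor: *napiguk > napigok > napiyok  (by vowel merger, unconditioned shift)
Doshoic: start from *napiguk.
  rule 1: no change — napiguk
  rule 2 (vowel merger): napiguk → napeguk
  rule 3 (intervocalic voicing): napeguk → nabeguk
  ⇒ Doshoic nabeguk
*napiguk is the unique common source.

*napiguk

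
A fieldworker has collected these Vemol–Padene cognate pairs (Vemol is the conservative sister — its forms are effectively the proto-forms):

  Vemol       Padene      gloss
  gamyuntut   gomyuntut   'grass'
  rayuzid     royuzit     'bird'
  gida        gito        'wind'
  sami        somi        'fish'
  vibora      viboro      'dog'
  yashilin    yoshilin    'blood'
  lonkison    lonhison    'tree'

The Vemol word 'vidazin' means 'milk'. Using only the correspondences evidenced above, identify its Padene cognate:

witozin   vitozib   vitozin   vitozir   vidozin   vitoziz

gida ~ gito — Vemol d corresponds to Padene t between vowels (before a back vowel).
rayuzid ~ royuzit, yashilin ~ yoshilin — Vemol a corresponds to Padene o after a consonant, before a consonant other than r, m, n, p, b, f, v.
Applying these to Vemol 'vidazin':
  vidazin → vitazin   (d→t between vowels (before a back vowel))
  vitazin → vitozin   (a→o after a consonant, before a consonant other than r, m, n, p, b, f, v)
So the Padene cognate is 'vitozin'.

vitozin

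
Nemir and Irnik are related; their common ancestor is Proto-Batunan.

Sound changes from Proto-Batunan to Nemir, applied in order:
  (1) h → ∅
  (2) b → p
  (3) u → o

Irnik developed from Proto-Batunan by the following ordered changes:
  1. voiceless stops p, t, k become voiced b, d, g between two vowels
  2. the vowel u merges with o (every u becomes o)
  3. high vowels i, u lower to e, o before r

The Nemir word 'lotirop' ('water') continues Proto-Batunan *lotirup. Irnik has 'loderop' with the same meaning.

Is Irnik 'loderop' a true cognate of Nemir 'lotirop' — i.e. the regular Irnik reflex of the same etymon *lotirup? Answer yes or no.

yes

Derive the expected Irnik reflex of *lotirup:
Irnik: *lotirup
  lotirup → lodirup   [intervocalic voicing]
  lodirup → lodirop   [vowel merger]
  lodirop → loderop   [pre-rhotic lowering]
  giving Irnik loderop.
Irnik 'loderop' matches the regular reflex exactly, so the pair is cognate.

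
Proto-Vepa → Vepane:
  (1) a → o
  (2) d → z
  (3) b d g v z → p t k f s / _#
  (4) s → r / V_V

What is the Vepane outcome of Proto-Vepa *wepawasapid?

Vepane: start from *wepawasapid.
  rule 1 (vowel merger): wepawasapid → wepowosopid
  rule 2 (unconditioned shift): wepowosopid → wepowosopiz
  rule 3 (final devoicing): wepowosopiz → wepowosopis
  rule 4 (rhotacism): wepowosopis → wepoworopis
  ⇒ Vepane wepoworopis

wepoworopis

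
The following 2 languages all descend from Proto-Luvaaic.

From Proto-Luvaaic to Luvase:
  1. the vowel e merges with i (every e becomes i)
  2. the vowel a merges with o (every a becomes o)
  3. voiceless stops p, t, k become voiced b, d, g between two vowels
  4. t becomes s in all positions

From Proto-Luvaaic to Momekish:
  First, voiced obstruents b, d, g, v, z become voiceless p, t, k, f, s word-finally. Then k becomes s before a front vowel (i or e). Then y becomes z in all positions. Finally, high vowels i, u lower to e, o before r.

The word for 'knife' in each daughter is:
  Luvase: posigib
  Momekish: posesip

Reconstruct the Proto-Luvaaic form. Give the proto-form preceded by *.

*posekib

Position 5: Luvase has g, Momekish has s. Taking the neighbouring segments as reconstructed: Luvase g could go back to *k or *g; Momekish s could go back to *k or *s — the one source consistent with every daughter is *k.
Position 4: Luvase has i, Momekish has e. Taking the neighbouring segments as reconstructed: Luvase i could go back to *e or *i; Momekish e can only go back to *e — the one source consistent with every daughter is *e.
This points to *posekib. Verify forward in each daughter:
Luvase: start from *posekib.
  rule 1 (vowel merger): posekib → posikib
  rule 2: no change — posikib
  rule 3 (intervocalic voicing): posikib → posigib
  rule 4: no change — posigib
  ⇒ Luvase posigib
Momekish: *posekib
  posekib → posekip   [final devoicing]
  posekip → posesip   [palatalisation]
  posesip (rule 3 does not apply)
  posesip (rule 4 does not apply)
  giving Momekish posesip.
*posekib is the unique common source.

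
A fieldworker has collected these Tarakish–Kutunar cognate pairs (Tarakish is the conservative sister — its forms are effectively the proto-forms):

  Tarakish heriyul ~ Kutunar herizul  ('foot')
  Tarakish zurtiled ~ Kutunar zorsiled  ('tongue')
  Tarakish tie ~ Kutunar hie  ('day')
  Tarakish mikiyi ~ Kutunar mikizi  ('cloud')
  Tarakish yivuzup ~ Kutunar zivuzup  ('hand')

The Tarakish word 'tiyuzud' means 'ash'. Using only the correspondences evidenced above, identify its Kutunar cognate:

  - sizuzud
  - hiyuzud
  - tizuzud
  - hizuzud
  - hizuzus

tie ~ hie — Tarakish t corresponds to Kutunar h word-initially before a front vowel.
heriyul ~ herizul — Tarakish y corresponds to Kutunar z between vowels (before a back vowel).
Applying these to Tarakish 'tiyuzud':
  tiyuzud → hiyuzud   (t→h word-initially before a front vowel)
  hiyuzud → hizuzud   (y→z between vowels (before a back vowel))
So the Kutunar cognate is 'hizuzud'.

hizuzud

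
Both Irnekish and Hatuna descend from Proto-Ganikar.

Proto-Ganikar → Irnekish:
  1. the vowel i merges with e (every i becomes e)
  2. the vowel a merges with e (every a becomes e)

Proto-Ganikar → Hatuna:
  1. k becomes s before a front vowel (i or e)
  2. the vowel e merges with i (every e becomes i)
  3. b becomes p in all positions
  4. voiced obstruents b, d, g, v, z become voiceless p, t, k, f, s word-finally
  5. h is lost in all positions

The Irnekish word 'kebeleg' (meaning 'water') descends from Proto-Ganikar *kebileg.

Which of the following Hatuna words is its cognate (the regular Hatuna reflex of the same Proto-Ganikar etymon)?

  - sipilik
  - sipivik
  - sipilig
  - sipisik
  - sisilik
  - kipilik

sipilik

Hatuna: start from *kebileg.
  rule 1 (palatalisation): kebileg → sebileg
  rule 2 (vowel merger): sebileg → sibilig
  rule 3 (unconditioned shift): sibilig → sipilig
  rule 4 (final devoicing): sipilig → sipilik
  rule 5: no change — sipilik
  ⇒ Hatuna sipilik
The other candidates each miss or misapply at least one Hatuna change.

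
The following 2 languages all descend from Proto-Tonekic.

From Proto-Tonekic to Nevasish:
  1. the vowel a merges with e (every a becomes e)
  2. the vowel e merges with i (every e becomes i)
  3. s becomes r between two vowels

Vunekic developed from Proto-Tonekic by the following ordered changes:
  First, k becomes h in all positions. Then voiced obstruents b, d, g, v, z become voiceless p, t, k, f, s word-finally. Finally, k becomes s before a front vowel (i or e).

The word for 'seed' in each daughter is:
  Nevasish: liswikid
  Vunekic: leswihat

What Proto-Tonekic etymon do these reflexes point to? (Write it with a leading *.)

Position 7: Nevasish has i, Vunekic has a. Vunekic preserves a here (none of its changes turn any other segment into a), so the proto-segment is *a.
Position 6: Nevasish has k, Vunekic has h. Nevasish preserves k here (none of its changes turn any other segment into k), so the proto-segment is *k.
Position 2: Nevasish has i, Vunekic has e. Vunekic preserves e here (none of its changes turn any other segment into e), so the proto-segment is *e.
Continuing position by position gives *leswikad; check it forward:
Nevasish: start from *leswikad.
  rule 1 (vowel merger): leswikad → leswiked
  rule 2 (vowel merger): leswiked → liswikid
  rule 3: no change — liswikid
  ⇒ Nevasish liswikid
Vunekic: start from *leswikad.
  rule 1 (unconditioned shift): leswikad → leswihad
  rule 2 (final devoicing): leswihad → leswihat
  rule 3: no change — leswihat
  ⇒ Vunekic leswihat
No other proto-form is consistent with every reflex, so the reconstruction is *leswikad.

*leswikad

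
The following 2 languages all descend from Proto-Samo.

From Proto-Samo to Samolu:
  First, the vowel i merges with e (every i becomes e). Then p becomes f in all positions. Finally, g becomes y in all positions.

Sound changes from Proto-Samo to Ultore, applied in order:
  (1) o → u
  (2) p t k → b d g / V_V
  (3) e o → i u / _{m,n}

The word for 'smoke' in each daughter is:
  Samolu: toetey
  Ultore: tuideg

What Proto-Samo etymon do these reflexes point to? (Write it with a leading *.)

*toiteg

Position 6: Samolu has y, Ultore has g. Taking the neighbouring segments as reconstructed: Samolu y could go back to *g or *y; Ultore g can only go back to *g — the one source consistent with every daughter is *g.
Position 4: Samolu has t, Ultore has d. Samolu preserves t here (none of its changes turn any other segment into t), so the proto-segment is *t.
Position 3: Samolu has e, Ultore has i. Taking the neighbouring segments as reconstructed: Samolu e could go back to *e or *i; Ultore i can only go back to *i — the one source consistent with every daughter is *i.
Continuing position by position gives *toiteg; check it forward:
Samolu: *toiteg
  toiteg → toeteg   [vowel merger]
  toeteg (rule 2 does not apply)
  toeteg → toetey   [unconditioned shift]
  giving Samolu toetey.
Ultore: *toiteg
  toiteg → tuiteg   [vowel merger]
  tuiteg → tuideg   [intervocalic voicing]
  tuideg (rule 3 does not apply)
  giving Ultore tuideg.
Only *toiteg yields all of Samolu toetey, Ultore tuideg.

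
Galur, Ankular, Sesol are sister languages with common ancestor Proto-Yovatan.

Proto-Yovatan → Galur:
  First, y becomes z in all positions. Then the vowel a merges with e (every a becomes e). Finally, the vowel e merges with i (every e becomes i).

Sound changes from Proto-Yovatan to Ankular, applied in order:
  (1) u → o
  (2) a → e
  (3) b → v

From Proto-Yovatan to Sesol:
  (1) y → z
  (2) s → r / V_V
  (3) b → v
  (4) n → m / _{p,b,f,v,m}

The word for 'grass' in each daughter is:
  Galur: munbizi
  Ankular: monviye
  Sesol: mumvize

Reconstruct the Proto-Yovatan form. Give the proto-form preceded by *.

*munbiye

Position 3: Galur has n, Ankular has n, Sesol has m. Galur preserves n here (none of its changes turn any other segment into n), so the proto-segment is *n.
Position 6: Galur has z, Ankular has y, Sesol has z. Ankular preserves y here (none of its changes turn any other segment into y), so the proto-segment is *y.
Position 4: Galur has b, Ankular has v, Sesol has v. Galur preserves b here (none of its changes turn any other segment into b), so the proto-segment is *b.
Verify the candidate proto-form against each daughter:
Galur: *munbiye
  munbiye → munbize   [unconditioned shift]
  munbize (rule 2 does not apply)
  munbize → munbizi   [vowel merger]
  giving Galur munbizi.
Ankular: *munbiye > monbiye > monviye  (by vowel merger, unconditioned shift)
Sesol: *munbiye > munbize > munvize > mumvize  (by unconditioned shift, unconditioned shift, nasal place assimilation)
No other proto-form is consistent with every reflex, so the reconstruction is *munbiye.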